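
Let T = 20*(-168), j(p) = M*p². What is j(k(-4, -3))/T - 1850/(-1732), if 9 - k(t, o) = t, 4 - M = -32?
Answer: -90031/121240 ≈ -0.74259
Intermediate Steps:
M = 36 (M = 4 - 1*(-32) = 4 + 32 = 36)
k(t, o) = 9 - t
j(p) = 36*p²
T = -3360
j(k(-4, -3))/T - 1850/(-1732) = (36*(9 - 1*(-4))²)/(-3360) - 1850/(-1732) = (36*(9 + 4)²)*(-1/3360) - 1850*(-1/1732) = (36*13²)*(-1/3360) + 925/866 = (36*169)*(-1/3360) + 925/866 = 6084*(-1/3360) + 925/866 = -507/280 + 925/866 = -90031/121240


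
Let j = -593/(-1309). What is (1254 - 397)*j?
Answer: 508201/1309 ≈ 388.24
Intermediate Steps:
j = 593/1309 (j = -593*(-1/1309) = 593/1309 ≈ 0.45302)
(1254 - 397)*j = (1254 - 397)*(593/1309) = 857*(593/1309) = 508201/1309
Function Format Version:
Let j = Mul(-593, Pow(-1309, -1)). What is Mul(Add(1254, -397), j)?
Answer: Rational(508201, 1309) ≈ 388.24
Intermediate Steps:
j = Rational(593, 1309) (j = Mul(-593, Rational(-1, 1309)) = Rational(593, 1309) ≈ 0.45302)
Mul(Add(1254, -397), j) = Mul(Add(1254, -397), Rational(593, 1309)) = Mul(857, Rational(593, 1309)) = Rational(508201, 1309)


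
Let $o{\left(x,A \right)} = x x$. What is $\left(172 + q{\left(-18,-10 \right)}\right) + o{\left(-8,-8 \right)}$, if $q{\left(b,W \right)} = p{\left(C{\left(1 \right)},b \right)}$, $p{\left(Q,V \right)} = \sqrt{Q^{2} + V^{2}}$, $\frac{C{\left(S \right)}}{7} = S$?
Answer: $236 + \sqrt{373} \approx 255.31$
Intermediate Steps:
$C{\left(S \right)} = 7 S$
$o{\left(x,A \right)} = x^{2}$
$q{\left(b,W \right)} = \sqrt{49 + b^{2}}$ ($q{\left(b,W \right)} = \sqrt{\left(7 \cdot 1\right)^{2} + b^{2}} = \sqrt{7^{2} + b^{2}} = \sqrt{49 + b^{2}}$)
$\left(172 + q{\left(-18,-10 \right)}\right) + o{\left(-8,-8 \right)} = \left(172 + \sqrt{49 + \left(-18\right)^{2}}\right) + \left(-8\right)^{2} = \left(172 + \sqrt{49 + 324}\right) + 64 = \left(172 + \sqrt{373}\right) + 64 = 236 + \sqrt{373}$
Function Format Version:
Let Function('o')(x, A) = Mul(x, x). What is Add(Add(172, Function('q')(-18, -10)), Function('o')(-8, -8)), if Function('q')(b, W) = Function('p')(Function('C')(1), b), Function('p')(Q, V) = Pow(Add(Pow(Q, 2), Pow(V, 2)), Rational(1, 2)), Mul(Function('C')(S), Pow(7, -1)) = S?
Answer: Add(236, Pow(373, Rational(1, 2))) ≈ 255.31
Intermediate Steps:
Function('C')(S) = Mul(7, S)
Function('o')(x, A) = Pow(x, 2)
Function('q')(b, W) = Pow(Add(49, Pow(b, 2)), Rational(1, 2)) (Function('q')(b, W) = Pow(Add(Pow(Mul(7, 1), 2), Pow(b, 2)), Rational(1, 2)) = Pow(Add(Pow(7, 2), Pow(b, 2)), Rational(1, 2)) = Pow(Add(49, Pow(b, 2)), Rational(1, 2)))
Add(Add(172, Function('q')(-18, -10)), Function('o')(-8, -8)) = Add(Add(172, Pow(Add(49, Pow(-18, 2)), Rational(1, 2))), Pow(-8, 2)) = Add(Add(172, Pow(Add(49, 324), Rational(1, 2))), 64) = Add(Add(172, Pow(373, Rational(1, 2))), 64) = Add(236, Pow(373, Rational(1, 2)))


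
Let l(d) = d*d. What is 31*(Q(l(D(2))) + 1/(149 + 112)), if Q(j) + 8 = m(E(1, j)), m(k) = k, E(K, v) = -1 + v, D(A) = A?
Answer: -40424/261 ≈ -154.88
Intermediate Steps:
l(d) = d²
Q(j) = -9 + j (Q(j) = -8 + (-1 + j) = -9 + j)
31*(Q(l(D(2))) + 1/(149 + 112)) = 31*((-9 + 2²) + 1/(149 + 112)) = 31*((-9 + 4) + 1/261) = 31*(-5 + 1/261) = 31*(-1304/261) = -40424/261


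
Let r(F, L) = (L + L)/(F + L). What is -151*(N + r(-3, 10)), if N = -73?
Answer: 74141/7 ≈ 10592.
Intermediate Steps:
r(F, L) = 2*L/(F + L) (r(F, L) = (2*L)/(F + L) = 2*L/(F + L))
-151*(N + r(-3, 10)) = -151*(-73 + 2*10/(-3 + 10)) = -151*(-73 + 2*10/7) = -151*(-73 + 2*10*(⅐)) = -151*(-73 + 20/7) = -151*(-491/7) = 74141/7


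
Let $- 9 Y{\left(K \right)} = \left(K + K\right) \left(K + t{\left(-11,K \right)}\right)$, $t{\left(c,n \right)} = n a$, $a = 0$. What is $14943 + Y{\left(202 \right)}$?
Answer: $\frac{52879}{9} \approx 5875.4$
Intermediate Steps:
$t{\left(c,n \right)} = 0$ ($t{\left(c,n \right)} = n 0 = 0$)
$Y{\left(K \right)} = - \frac{2 K^{2}}{9}$ ($Y{\left(K \right)} = - \frac{\left(K + K\right) \left(K + 0\right)}{9} = - \frac{2 K K}{9} = - \frac{2 K^{2}}{9}$)
$14943 + Y{\left(202 \right)} = 14943 - \frac{2 \cdot 202^{2}}{9} = 14943 - \frac{81608}{9} = \frac{52879}{9}$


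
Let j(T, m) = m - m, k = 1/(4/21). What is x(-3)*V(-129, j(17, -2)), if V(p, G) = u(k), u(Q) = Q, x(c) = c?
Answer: -63/4 ≈ -15.750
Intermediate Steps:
k = 21/4 (k = 1/(4*(1/21)) = 1/(4/21) = 21/4 ≈ 5.2500)
j(T, m) = 0
V(p, G) = 21/4
x(-3)*V(-129, j(17, -2)) = -3*21/4 = -63/4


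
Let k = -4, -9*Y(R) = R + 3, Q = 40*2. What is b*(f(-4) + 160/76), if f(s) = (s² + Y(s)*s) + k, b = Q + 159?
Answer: 558304/171 ≈ 3264.9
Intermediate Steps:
Q = 80
Y(R) = -⅓ - R/9 (Y(R) = -(R + 3)/9 = -(3 + R)/9 = -⅓ - R/9)
b = 239 (b = 80 + 159 = 239)
f(s) = -4 + s² + s*(-⅓ - s/9) (f(s) = (s² + (-⅓ - s/9)*s) - 4 = (s² + s*(-⅓ - s/9)) - 4 = -4 + s² + s*(-⅓ - s/9))
b*(f(-4) + 160/76) = 239*((-4 - ⅓*(-4) + (8/9)*(-4)²) + 160/76) = 239*((-4 + 4/3 + (8/9)*16) + 160*(1/76)) = 239*((-4 + 4/3 + 128/9) + 40/19) = 239*(104/9 + 40/19) = 239*(2336/171) = 558304/171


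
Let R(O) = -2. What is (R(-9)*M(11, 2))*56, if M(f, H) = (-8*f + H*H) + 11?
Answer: 8176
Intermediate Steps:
M(f, H) = 11 + H**2 - 8*f (M(f, H) = (-8*f + H**2) + 11 = (H**2 - 8*f) + 11 = 11 + H**2 - 8*f)
(R(-9)*M(11, 2))*56 = -2*(11 + 2**2 - 8*11)*56 = -2*(11 + 4 - 88)*56 = -2*(-73)*56 = 146*56 = 8176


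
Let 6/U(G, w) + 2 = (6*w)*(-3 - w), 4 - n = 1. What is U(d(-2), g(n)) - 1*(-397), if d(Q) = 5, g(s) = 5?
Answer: 48034/121 ≈ 396.98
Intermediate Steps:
n = 3 (n = 4 - 1*1 = 4 - 1 = 3)
U(G, w) = 6/(-2 + 6*w*(-3 - w)) (U(G, w) = 6/(-2 + (6*w)*(-3 - w)) = 6/(-2 + 6*w*(-3 - w)))
U(d(-2), g(n)) - 1*(-397) = -3/(1 + 3*5² + 9*5) - 1*(-397) = -3/(1 + 3*25 + 45) + 397 = -3/(1 + 75 + 45) + 397 = -3/121 + 397 = 48034/121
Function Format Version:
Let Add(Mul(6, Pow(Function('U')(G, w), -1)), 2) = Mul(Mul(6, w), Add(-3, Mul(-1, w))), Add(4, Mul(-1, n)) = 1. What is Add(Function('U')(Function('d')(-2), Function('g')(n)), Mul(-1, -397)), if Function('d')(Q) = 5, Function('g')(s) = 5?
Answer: Rational(48034, 121) ≈ 396.98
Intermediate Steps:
n = 3 (n = Add(4, Mul(-1, 1)) = Add(4, -1) = 3)
Function('U')(G, w) = Mul(6, Pow(Add(-2, Mul(6, w, Add(-3, Mul(-1, w)))), -1)) (Function('U')(G, w) = Mul(6, Pow(Add(-2, Mul(Mul(6, w), Add(-3, Mul(-1, w)))), -1)) = Mul(6, Pow(Add(-2, Mul(6, w, Add(-3, Mul(-1, w)))), -1)))
Add(Function('U')(Function('d')(-2), Function('g')(n)), Mul(-1, -397)) = Add(Mul(-3, Pow(Add(1, Mul(3, Pow(5, 2)), Mul(9, 5)), -1)), Mul(-1, -397)) = Add(Mul(-3, Pow(Add(1, Mul(3, 25), 45), -1)), 397) = Add(Mul(-3, Pow(Add(1, 75, 45), -1)), 397) = Add(Mul(-3, Pow(121, -1)), 397) = Add(Mul(-3, Rational(1, 121)), 397) = Add(Rational(-3, 121), 397) = Rational(48034, 121)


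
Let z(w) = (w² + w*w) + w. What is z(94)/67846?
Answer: 8883/33923 ≈ 0.26186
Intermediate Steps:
z(w) = w + 2*w² (z(w) = (w² + w²) + w = 2*w² + w = w + 2*w²)
z(94)/67846 = (94*(1 + 2*94))/67846 = (94*(1 + 188))*(1/67846) = (94*189)*(1/67846) = 17766*(1/67846) = 8883/33923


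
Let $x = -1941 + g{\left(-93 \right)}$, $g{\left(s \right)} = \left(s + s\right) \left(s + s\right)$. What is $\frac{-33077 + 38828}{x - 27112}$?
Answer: $\frac{5751}{5543} \approx 1.0375$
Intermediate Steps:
$g{\left(s \right)} = 4 s^{2}$ ($g{\left(s \right)} = 2 s 2 s = 4 s^{2}$)
$x = 32655$ ($x = -1941 + 4 \left(-93\right)^{2} = -1941 + 4 \cdot 8649 = -1941 + 34596 = 32655$)
$\frac{-33077 + 38828}{x - 27112} = \frac{-33077 + 38828}{32655 - 27112} = \frac{5751}{5543}$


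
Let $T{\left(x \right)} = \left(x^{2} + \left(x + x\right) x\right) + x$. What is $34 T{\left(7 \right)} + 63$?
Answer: $5299$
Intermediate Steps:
$T{\left(x \right)} = x + 3 x^{2}$ ($T{\left(x \right)} = \left(x^{2} + 2 x x\right) + x = \left(x^{2} + 2 x^{2}\right) + x = 3 x^{2} + x = x + 3 x^{2}$)
$34 T{\left(7 \right)} + 63 = 34 \cdot 7 \left(1 + 3 \cdot 7\right) + 63 = 34 \cdot 7 \left(1 + 21\right) + 63 = 34 \cdot 7 \cdot 22 + 63 = 34 \cdot 154 + 63 = 5236 + 63 = 5299$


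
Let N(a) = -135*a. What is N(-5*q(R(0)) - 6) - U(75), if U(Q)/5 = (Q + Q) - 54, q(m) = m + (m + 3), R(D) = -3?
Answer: -1695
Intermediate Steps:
q(m) = 3 + 2*m (q(m) = m + (3 + m) = 3 + 2*m)
U(Q) = -270 + 10*Q (U(Q) = 5*((Q + Q) - 54) = 5*(2*Q - 54) = 5*(-54 + 2*Q) = -270 + 10*Q)
N(-5*q(R(0)) - 6) - U(75) = -135*(-5*(3 + 2*(-3)) - 6) - (-270 + 10*75) = -135*(-5*(3 - 6) - 6) - (-270 + 750) = -135*(-5*(-3) - 6) - 1*480 = -135*(15 - 6) - 480 = -135*9 - 480 = -1215 - 480 = -1695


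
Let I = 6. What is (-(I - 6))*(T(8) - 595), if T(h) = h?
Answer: 0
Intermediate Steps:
(-(I - 6))*(T(8) - 595) = (-(6 - 6))*(8 - 595) = -1*0*(-587) = 0*(-587) = 0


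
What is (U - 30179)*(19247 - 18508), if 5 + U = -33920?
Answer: -47372856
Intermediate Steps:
U = -33925 (U = -5 - 33920 = -33925)
(U - 30179)*(19247 - 18508) = (-33925 - 30179)*(19247 - 18508) = -64104*739 = -47372856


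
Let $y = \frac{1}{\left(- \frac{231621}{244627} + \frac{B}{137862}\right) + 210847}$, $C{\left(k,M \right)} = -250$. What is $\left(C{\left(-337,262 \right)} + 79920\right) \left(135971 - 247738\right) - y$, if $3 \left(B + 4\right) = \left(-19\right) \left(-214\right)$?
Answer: $- \frac{94976055823728277201460981}{10666101669643193} \approx -8.9045 \cdot 10^{9}$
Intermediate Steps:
$B = \frac{4054}{3}$ ($B = -4 + \frac{\left(-19\right) \left(-214\right)}{3} = -4 + \frac{1}{3} \cdot 4066 = -4 + \frac{4066}{3} = \frac{4054}{3} \approx 1351.3$)
$y = \frac{50587151211}{10666101669643193}$ ($y = \frac{1}{\left(- \frac{231621}{244627} + \frac{4054}{3 \cdot 137862}\right) + 210847} = \frac{1}{\left(\left(-231621\right) \frac{1}{244627} + \frac{4054}{3} \cdot \frac{1}{137862}\right) + 210847} = \frac{1}{\left(- \frac{231621}{244627} + \frac{2027}{206793}\right) + 210847} = \frac{1}{- \frac{47401742524}{50587151211} + 210847} = \frac{1}{\frac{10666101669643193}{50587151211}} = \frac{50587151211}{10666101669643193} \approx 4.7428 \cdot 10^{-6}$)
$\left(C{\left(-337,262 \right)} + 79920\right) \left(135971 - 247738\right) - y = \left(-250 + 79920\right) \left(135971 - 247738\right) - \frac{50587151211}{10666101669643193} = 79670 \left(-111767\right) - \frac{50587151211}{10666101669643193} = -8904476890 - \frac{50587151211}{10666101669643193} = - \frac{94976055823728277201460981}{10666101669643193}$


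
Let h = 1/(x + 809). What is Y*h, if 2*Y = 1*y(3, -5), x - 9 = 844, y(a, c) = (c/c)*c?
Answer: -5/3324 ≈ -0.0015042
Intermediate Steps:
y(a, c) = c (y(a, c) = 1*c = c)
x = 853 (x = 9 + 844 = 853)
h = 1/1662 (h = 1/(853 + 809) = 1/1662 ≈ 0.00060168)
Y = -5/2 (Y = (1*(-5))/2 = (½)*(-5) = -5/2 ≈ -2.5000)
Y*h = -5/2*1/1662 = -5/3324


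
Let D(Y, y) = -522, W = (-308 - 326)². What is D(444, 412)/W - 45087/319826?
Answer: -2286242418/16069497457 ≈ -0.14227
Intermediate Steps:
W = 401956 (W = (-634)² = 401956)
D(444, 412)/W - 45087/319826 = -522/401956 - 45087/319826 = -522*1/401956 - 45087*1/319826 = -261/200978 - 45087/319826 = -2286242418/16069497457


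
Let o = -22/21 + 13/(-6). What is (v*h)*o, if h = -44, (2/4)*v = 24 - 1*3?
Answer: 5940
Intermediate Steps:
v = 42 (v = 2*(24 - 1*3) = 2*(24 - 3) = 2*21 = 42)
o = -45/14 (o = -22*1/21 + 13*(-⅙) = -22/21 - 13/6 = -45/14 ≈ -3.2143)
(v*h)*o = (42*(-44))*(-45/14) = -1848*(-45/14) = 5940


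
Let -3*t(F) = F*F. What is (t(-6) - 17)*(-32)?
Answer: 928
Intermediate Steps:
t(F) = -F²/3 (t(F) = -F*F/3 = -F²/3)
(t(-6) - 17)*(-32) = (-⅓*(-6)² - 17)*(-32) = (-⅓*36 - 17)*(-32) = (-12 - 17)*(-32) = -29*(-32) = 928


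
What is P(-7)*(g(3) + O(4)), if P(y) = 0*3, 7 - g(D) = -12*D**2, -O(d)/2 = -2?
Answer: 0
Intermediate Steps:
O(d) = 4 (O(d) = -2*(-2) = 4)
g(D) = 7 + 12*D**2 (g(D) = 7 - (-12)*D**2 = 7 + 12*D**2)
P(y) = 0
P(-7)*(g(3) + O(4)) = 0*((7 + 12*3**2) + 4) = 0*((7 + 12*9) + 4) = 0*((7 + 108) + 4) = 0*(115 + 4) = 0*119 = 0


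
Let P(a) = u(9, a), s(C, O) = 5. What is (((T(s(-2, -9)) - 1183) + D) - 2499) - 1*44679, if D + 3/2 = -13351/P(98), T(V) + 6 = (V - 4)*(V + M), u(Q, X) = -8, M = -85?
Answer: -374237/8 ≈ -46780.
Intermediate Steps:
P(a) = -8
T(V) = -6 + (-85 + V)*(-4 + V) (T(V) = -6 + (V - 4)*(V - 85) = -6 + (-4 + V)*(-85 + V) = -6 + (-85 + V)*(-4 + V))
D = 13339/8 (D = -3/2 - 13351/(-8) = -3/2 - 13351*(-1/8) = -3/2 + 13351/8 = 13339/8 ≈ 1667.4)
(((T(s(-2, -9)) - 1183) + D) - 2499) - 1*44679 = ((((334 + 5**2 - 89*5) - 1183) + 13339/8) - 2499) - 1*44679 = ((((334 + 25 - 445) - 1183) + 13339/8) - 2499) - 44679 = (((-86 - 1183) + 13339/8) - 2499) - 44679 = ((-1269 + 13339/8) - 2499) - 44679 = (3187/8 - 2499) - 44679 = -16805/8 - 44679 = -374237/8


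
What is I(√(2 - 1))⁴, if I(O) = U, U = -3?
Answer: 81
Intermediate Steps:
I(O) = -3
I(√(2 - 1))⁴ = (-3)⁴ = 81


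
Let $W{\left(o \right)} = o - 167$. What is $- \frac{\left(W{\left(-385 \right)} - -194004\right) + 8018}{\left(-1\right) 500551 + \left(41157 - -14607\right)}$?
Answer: $\frac{201470}{444787} \approx 0.45296$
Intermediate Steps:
$W{\left(o \right)} = -167 + o$
$- \frac{\left(W{\left(-385 \right)} - -194004\right) + 8018}{\left(-1\right) 500551 + \left(41157 - -14607\right)} = - \frac{\left(\left(-167 - 385\right) - -194004\right) + 8018}{\left(-1\right) 500551 + \left(41157 - -14607\right)} = - \frac{\left(-552 + 194004\right) + 8018}{-500551 + \left(41157 + 14607\right)} = - \frac{193452 + 8018}{-500551 + 55764} = - \frac{201470}{-444787} = - \frac{201470 \left(-1\right)}{444787} = \left(-1\right) \left(- \frac{201470}{444787}\right) = \frac{201470}{444787}$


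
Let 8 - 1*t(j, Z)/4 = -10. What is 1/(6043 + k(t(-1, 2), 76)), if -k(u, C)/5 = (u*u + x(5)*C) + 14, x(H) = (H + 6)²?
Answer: -1/65927 ≈ -1.5168e-5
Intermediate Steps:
t(j, Z) = 72 (t(j, Z) = 32 - 4*(-10) = 32 + 40 = 72)
x(H) = (6 + H)²
k(u, C) = -70 - 605*C - 5*u² (k(u, C) = -5*((u*u + (6 + 5)²*C) + 14) = -5*((u² + 11²*C) + 14) = -5*((u² + 121*C) + 14) = -5*(14 + u² + 121*C) = -70 - 605*C - 5*u²)
1/(6043 + k(t(-1, 2), 76)) = 1/(6043 + (-70 - 605*76 - 5*72²)) = 1/(6043 + (-70 - 45980 - 5*5184)) = 1/(6043 + (-70 - 45980 - 25920)) = 1/(6043 - 71970) = 1/(-65927) = -1/65927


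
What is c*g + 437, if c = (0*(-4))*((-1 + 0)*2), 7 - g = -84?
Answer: 437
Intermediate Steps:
g = 91 (g = 7 - 1*(-84) = 7 + 84 = 91)
c = 0 (c = 0*(-1*2) = 0*(-2) = 0)
c*g + 437 = 0*91 + 437 = 0 + 437 = 437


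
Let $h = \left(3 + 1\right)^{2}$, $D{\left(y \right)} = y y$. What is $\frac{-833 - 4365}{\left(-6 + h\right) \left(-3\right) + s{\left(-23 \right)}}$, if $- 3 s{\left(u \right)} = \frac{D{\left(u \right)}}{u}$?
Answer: $\frac{15594}{67} \approx 232.75$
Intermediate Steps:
$D{\left(y \right)} = y^{2}$
$h = 16$ ($h = 4^{2} = 16$)
$s{\left(u \right)} = - \frac{u}{3}$ ($s{\left(u \right)} = - \frac{u^{2} \frac{1}{u}}{3} = - \frac{u}{3}$)
$\frac{-833 - 4365}{\left(-6 + h\right) \left(-3\right) + s{\left(-23 \right)}} = \frac{-833 - 4365}{\left(-6 + 16\right) \left(-3\right) - - \frac{23}{3}} = - \frac{5198}{10 \left(-3\right) + \frac{23}{3}} = - \frac{5198}{-30 + \frac{23}{3}} = - \frac{5198}{- \frac{67}{3}} = \left(-5198\right) \left(- \frac{3}{67}\right) = \frac{15594}{67}$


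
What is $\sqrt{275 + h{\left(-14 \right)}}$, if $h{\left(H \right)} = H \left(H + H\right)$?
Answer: $\sqrt{667} \approx 25.826$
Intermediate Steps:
$h{\left(H \right)} = 2 H^{2}$ ($h{\left(H \right)} = H 2 H = 2 H^{2}$)
$\sqrt{275 + h{\left(-14 \right)}} = \sqrt{275 + 2 \left(-14\right)^{2}} = \sqrt{275 + 2 \cdot 196} = \sqrt{275 + 392} = \sqrt{667}$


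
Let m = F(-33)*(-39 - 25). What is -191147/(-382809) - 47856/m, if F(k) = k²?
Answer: 73245113/61759852 ≈ 1.1860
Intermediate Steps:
m = -69696 (m = (-33)²*(-39 - 25) = 1089*(-64) = -69696)
-191147/(-382809) - 47856/m = -191147/(-382809) - 47856/(-69696) = -191147*(-1/382809) - 47856*(-1/69696) = 191147/382809 + 997/1452 = 73245113/61759852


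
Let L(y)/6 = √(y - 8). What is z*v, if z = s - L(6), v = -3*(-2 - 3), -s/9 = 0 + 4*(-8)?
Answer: 4320 - 90*I*√2 ≈ 4320.0 - 127.28*I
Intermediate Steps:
L(y) = 6*√(-8 + y) (L(y) = 6*√(y - 8) = 6*√(-8 + y))
s = 288 (s = -9*(0 + 4*(-8)) = -9*(0 - 32) = -9*(-32) = 288)
v = 15 (v = -3*(-5) = 15)
z = 288 - 6*I*√2 (z = 288 - 6*√(-8 + 6) = 288 - 6*√(-2) = 288 - 6*I*√2 ≈ 288.0 - 8.4853*I)
z*v = (288 - 6*I*√2)*15 = 4320 - 90*I*√2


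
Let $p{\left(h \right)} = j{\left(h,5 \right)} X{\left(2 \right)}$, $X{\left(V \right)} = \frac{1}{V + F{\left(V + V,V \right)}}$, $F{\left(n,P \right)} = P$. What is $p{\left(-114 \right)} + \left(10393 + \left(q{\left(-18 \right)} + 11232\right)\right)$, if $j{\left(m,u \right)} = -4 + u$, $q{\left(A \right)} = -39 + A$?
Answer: $\frac{86273}{4} \approx 21568.0$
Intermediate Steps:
$X{\left(V \right)} = \frac{1}{2 V}$ ($X{\left(V \right)} = \frac{1}{V + V} = \frac{1}{2 V}$)
$p{\left(h \right)} = \frac{1}{4}$ ($p{\left(h \right)} = \left(-4 + 5\right) \frac{1}{2 \cdot 2} = 1 \cdot \frac{1}{2} \cdot \frac{1}{2} = 1 \cdot \frac{1}{4} = \frac{1}{4}$)
$p{\left(-114 \right)} + \left(10393 + \left(q{\left(-18 \right)} + 11232\right)\right) = \frac{1}{4} + \left(10393 + \left(\left(-39 - 18\right) + 11232\right)\right) = \frac{1}{4} + \left(10393 + \left(-57 + 11232\right)\right) = \frac{1}{4} + \left(10393 + 11175\right) = \frac{1}{4} + 21568 = \frac{86273}{4}$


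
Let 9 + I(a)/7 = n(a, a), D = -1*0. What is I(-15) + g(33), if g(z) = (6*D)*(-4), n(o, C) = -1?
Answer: -70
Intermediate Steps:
D = 0
I(a) = -70 (I(a) = -63 + 7*(-1) = -63 - 7 = -70)
g(z) = 0 (g(z) = (6*0)*(-4) = 0*(-4) = 0)
I(-15) + g(33) = -70 + 0 = -70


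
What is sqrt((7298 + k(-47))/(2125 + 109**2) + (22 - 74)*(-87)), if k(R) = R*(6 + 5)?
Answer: 5*sqrt(35502366782)/14006 ≈ 67.264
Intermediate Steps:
k(R) = 11*R (k(R) = R*11 = 11*R)
sqrt((7298 + k(-47))/(2125 + 109**2) + (22 - 74)*(-87)) = sqrt((7298 + 11*(-47))/(2125 + 109**2) + (22 - 74)*(-87)) = sqrt((7298 - 517)/(2125 + 11881) - 52*(-87)) = sqrt(6781/14006 + 4524) = sqrt(63369925/14006) = 5*sqrt(35502366782)/14006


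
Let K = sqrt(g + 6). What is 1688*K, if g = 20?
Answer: 1688*sqrt(26) ≈ 8607.1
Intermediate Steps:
K = sqrt(26) (K = sqrt(20 + 6) = sqrt(26) ≈ 5.0990)
1688*K = 1688*sqrt(26)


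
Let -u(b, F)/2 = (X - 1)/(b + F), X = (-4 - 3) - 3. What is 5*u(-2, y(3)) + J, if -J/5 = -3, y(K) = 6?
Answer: 85/2 ≈ 42.500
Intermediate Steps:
X = -10 (X = -7 - 3 = -10)
J = 15 (J = -5*(-3) = 15)
u(b, F) = 22/(F + b) (u(b, F) = -2*(-10 - 1)/(b + F) = -(-22)/(F + b) = 22/(F + b))
5*u(-2, y(3)) + J = 5*(22/(6 - 2)) + 15 = 5*(22/4) + 15 = 5*(22*(¼)) + 15 = 5*(11/2) + 15 = 55/2 + 15 = 85/2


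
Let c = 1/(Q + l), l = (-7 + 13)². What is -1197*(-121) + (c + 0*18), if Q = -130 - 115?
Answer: 30270932/209 ≈ 1.4484e+5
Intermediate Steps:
l = 36 (l = 6² = 36)
Q = -245
c = -1/209 (c = 1/(-245 + 36) = 1/(-209) = -1/209 ≈ -0.0047847)
-1197*(-121) + (c + 0*18) = -1197*(-121) + (-1/209 + 0*18) = 144837 + (-1/209 + 0) = 144837 - 1/209 = 30270932/209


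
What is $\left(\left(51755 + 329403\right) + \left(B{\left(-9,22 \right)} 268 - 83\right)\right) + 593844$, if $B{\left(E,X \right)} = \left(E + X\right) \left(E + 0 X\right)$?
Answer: $943563$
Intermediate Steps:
$B{\left(E,X \right)} = E \left(E + X\right)$ ($B{\left(E,X \right)} = \left(E + X\right) \left(E + 0\right) = \left(E + X\right) E = E \left(E + X\right)$)
$\left(\left(51755 + 329403\right) + \left(B{\left(-9,22 \right)} 268 - 83\right)\right) + 593844 = \left(\left(51755 + 329403\right) + \left(- 9 \left(-9 + 22\right) 268 - 83\right)\right) + 593844 = \left(381158 + \left(\left(-9\right) 13 \cdot 268 - 83\right)\right) + 593844 = \left(381158 - 31439\right) + 593844 = 349719 + 593844 = 943563$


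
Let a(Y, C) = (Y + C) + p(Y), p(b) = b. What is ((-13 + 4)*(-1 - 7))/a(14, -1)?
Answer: 8/3 ≈ 2.6667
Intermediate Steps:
a(Y, C) = C + 2*Y (a(Y, C) = (Y + C) + Y = (C + Y) + Y = C + 2*Y)
((-13 + 4)*(-1 - 7))/a(14, -1) = ((-13 + 4)*(-1 - 7))/(-1 + 2*14) = (-9*(-8))/(-1 + 28) = 72/27 = 72*(1/27) = 8/3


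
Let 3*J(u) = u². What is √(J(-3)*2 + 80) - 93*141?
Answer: -13113 + √86 ≈ -13104.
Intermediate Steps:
J(u) = u²/3
√(J(-3)*2 + 80) - 93*141 = √(((⅓)*(-3)²)*2 + 80) - 93*141 = √(((⅓)*9)*2 + 80) - 13113 = √(3*2 + 80) - 13113 = √(6 + 80) - 13113 = √86 - 13113 = -13113 + √86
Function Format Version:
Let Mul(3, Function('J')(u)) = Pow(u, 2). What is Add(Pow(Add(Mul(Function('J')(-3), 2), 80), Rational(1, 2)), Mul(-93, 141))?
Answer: Add(-13113, Pow(86, Rational(1, 2))) ≈ -13104.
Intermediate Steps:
Function('J')(u) = Mul(Rational(1, 3), Pow(u, 2))
Add(Pow(Add(Mul(Function('J')(-3), 2), 80), Rational(1, 2)), Mul(-93, 141)) = Add(Pow(Add(Mul(Mul(Rational(1, 3), Pow(-3, 2)), 2), 80), Rational(1, 2)), Mul(-93, 141)) = Add(Pow(Add(Mul(Mul(Rational(1, 3), 9), 2), 80), Rational(1, 2)), -13113) = Add(Pow(Add(Mul(3, 2), 80), Rational(1, 2)), -13113) = Add(Pow(Add(6, 80), Rational(1, 2)), -13113) = Add(Pow(86, Rational(1, 2)), -13113) = Add(-13113, Pow(86, Rational(1, 2)))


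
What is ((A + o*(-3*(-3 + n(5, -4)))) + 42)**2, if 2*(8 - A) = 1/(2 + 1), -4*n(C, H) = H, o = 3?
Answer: 165649/36 ≈ 4601.4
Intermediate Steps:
n(C, H) = -H/4
A = 47/6 (A = 8 - 1/(2*(2 + 1)) = 8 - 1/2/3 = 8 - 1/2*1/3 = 8 - 1/6 = 47/6 ≈ 7.8333)
((A + o*(-3*(-3 + n(5, -4)))) + 42)**2 = ((47/6 + 3*(-3*(-3 - 1/4*(-4)))) + 42)**2 = ((47/6 + 3*(-3*(-3 + 1))) + 42)**2 = ((47/6 + 3*(-3*(-2))) + 42)**2 = ((47/6 + 3*6) + 42)**2 = ((47/6 + 18) + 42)**2 = (155/6 + 42)**2 = (407/6)**2 = 165649/36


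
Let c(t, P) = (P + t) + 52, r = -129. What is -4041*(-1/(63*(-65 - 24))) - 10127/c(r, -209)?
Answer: 475439/13706 ≈ 34.688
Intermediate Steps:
c(t, P) = 52 + P + t
-4041*(-1/(63*(-65 - 24))) - 10127/c(r, -209) = -4041*(-1/(63*(-65 - 24))) - 10127/(52 - 209 - 129) = -4041/((-63*(-89))) - 10127/(-286) = -4041/5607 - 10127*(-1/286) = -4041*1/5607 + 779/22 = -449/623 + 779/22 = 475439/13706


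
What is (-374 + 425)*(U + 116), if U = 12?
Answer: 6528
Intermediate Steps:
(-374 + 425)*(U + 116) = (-374 + 425)*(12 + 116) = 51*128 = 6528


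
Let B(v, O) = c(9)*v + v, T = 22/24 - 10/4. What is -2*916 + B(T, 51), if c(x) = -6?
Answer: -21889/12 ≈ -1824.1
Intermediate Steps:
T = -19/12 (T = 22*(1/24) - 10*¼ = 11/12 - 5/2 = -19/12 ≈ -1.5833)
B(v, O) = -5*v (B(v, O) = -6*v + v = -5*v)
-2*916 + B(T, 51) = -2*916 - 5*(-19/12) = -1832 + 95/12 = -21889/12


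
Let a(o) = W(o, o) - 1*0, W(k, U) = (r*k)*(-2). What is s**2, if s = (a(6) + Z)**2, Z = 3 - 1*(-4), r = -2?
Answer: 923521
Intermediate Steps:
W(k, U) = 4*k (W(k, U) = -2*k*(-2) = 4*k)
a(o) = 4*o (a(o) = 4*o - 1*0 = 4*o + 0 = 4*o)
Z = 7 (Z = 3 + 4 = 7)
s = 961 (s = (4*6 + 7)**2 = (24 + 7)**2 = 31**2 = 961)
s**2 = 961**2 = 923521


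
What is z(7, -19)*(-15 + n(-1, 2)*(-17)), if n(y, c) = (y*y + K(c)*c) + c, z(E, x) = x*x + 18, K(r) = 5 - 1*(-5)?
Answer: -153874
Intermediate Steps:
K(r) = 10 (K(r) = 5 + 5 = 10)
z(E, x) = 18 + x**2 (z(E, x) = x**2 + 18 = 18 + x**2)
n(y, c) = y**2 + 11*c (n(y, c) = (y*y + 10*c) + c = (y**2 + 10*c) + c = y**2 + 11*c)
z(7, -19)*(-15 + n(-1, 2)*(-17)) = (18 + (-19)**2)*(-15 + ((-1)**2 + 11*2)*(-17)) = (18 + 361)*(-15 + (1 + 22)*(-17)) = 379*(-15 + 23*(-17)) = 379*(-15 - 391) = 379*(-406) = -153874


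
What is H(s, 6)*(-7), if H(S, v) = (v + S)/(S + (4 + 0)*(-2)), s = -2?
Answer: 14/5 ≈ 2.8000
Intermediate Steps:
H(S, v) = (S + v)/(-8 + S) (H(S, v) = (S + v)/(S + 4*(-2)) = (S + v)/(S - 8) = (S + v)/(-8 + S))
H(s, 6)*(-7) = ((-2 + 6)/(-8 - 2))*(-7) = (4/(-10))*(-7) = -1/10*4*(-7) = -2/5*(-7) = 14/5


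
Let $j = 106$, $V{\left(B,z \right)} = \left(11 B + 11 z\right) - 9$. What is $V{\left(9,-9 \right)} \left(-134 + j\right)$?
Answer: $252$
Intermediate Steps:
$V{\left(B,z \right)} = -9 + 11 B + 11 z$
$V{\left(9,-9 \right)} \left(-134 + j\right) = \left(-9 + 11 \cdot 9 + 11 \left(-9\right)\right) \left(-134 + 106\right) = \left(-9 + 99 - 99\right) \left(-28\right) = \left(-9\right) \left(-28\right) = 252$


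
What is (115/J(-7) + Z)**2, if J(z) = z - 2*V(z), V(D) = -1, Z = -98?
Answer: 14641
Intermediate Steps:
J(z) = 2 + z (J(z) = z - 2*(-1) = z + 2 = 2 + z)
(115/J(-7) + Z)**2 = (115/(2 - 7) - 98)**2 = (115/(-5) - 98)**2 = (115*(-1/5) - 98)**2 = (-23 - 98)**2 = (-121)**2 = 14641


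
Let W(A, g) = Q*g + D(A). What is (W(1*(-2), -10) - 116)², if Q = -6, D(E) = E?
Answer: 3364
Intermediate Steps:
W(A, g) = A - 6*g (W(A, g) = -6*g + A = A - 6*g)
(W(1*(-2), -10) - 116)² = ((1*(-2) - 6*(-10)) - 116)² = ((-2 + 60) - 116)² = (58 - 116)² = (-58)² = 3364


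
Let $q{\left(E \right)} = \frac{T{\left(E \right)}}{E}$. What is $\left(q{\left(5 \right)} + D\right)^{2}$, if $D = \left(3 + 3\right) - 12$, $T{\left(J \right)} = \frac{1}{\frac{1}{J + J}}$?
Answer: $16$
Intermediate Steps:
$T{\left(J \right)} = 2 J$ ($T{\left(J \right)} = \frac{1}{\frac{1}{2 J}} = \frac{1}{\frac{1}{2} \frac{1}{J}} = 2 J$)
$q{\left(E \right)} = 2$ ($q{\left(E \right)} = \frac{2 E}{E} = 2$)
$D = -6$ ($D = 6 - 12 = -6$)
$\left(q{\left(5 \right)} + D\right)^{2} = \left(2 - 6\right)^{2} = \left(-4\right)^{2} = 16$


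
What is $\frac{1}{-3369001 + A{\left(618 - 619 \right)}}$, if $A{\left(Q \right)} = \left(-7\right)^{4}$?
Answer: $- \frac{1}{3366600} \approx -2.9704 \cdot 10^{-7}$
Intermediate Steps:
$A{\left(Q \right)} = 2401$
$\frac{1}{-3369001 + A{\left(618 - 619 \right)}} = \frac{1}{-3369001 + 2401} = \frac{1}{-3366600} = - \frac{1}{3366600}$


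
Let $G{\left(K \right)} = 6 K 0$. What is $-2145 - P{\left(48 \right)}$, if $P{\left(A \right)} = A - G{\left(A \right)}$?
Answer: $-2193$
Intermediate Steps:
$G{\left(K \right)} = 0$
$P{\left(A \right)} = A$ ($P{\left(A \right)} = A - 0 = A + 0 = A$)
$-2145 - P{\left(48 \right)} = -2145 - 48 = -2193$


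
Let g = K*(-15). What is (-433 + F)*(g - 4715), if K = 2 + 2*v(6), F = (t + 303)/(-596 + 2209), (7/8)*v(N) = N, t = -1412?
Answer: 3463212770/1613 ≈ 2.1471e+6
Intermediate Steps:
v(N) = 8*N/7
F = -1109/1613 (F = (-1412 + 303)/(-596 + 2209) = -1109/1613 ≈ -0.68754)
K = 110/7 (K = 2 + 2*((8/7)*6) = 2 + 2*(48/7) = 2 + 96/7 = 110/7 ≈ 15.714)
g = -1650/7 (g = (110/7)*(-15) = -1650/7 ≈ -235.71)
(-433 + F)*(g - 4715) = (-433 - 1109/1613)*(-1650/7 - 4715) = -699538/1613*(-34655/7) = 3463212770/1613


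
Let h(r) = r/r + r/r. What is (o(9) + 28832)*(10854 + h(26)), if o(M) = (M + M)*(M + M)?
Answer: 316517536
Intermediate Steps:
h(r) = 2 (h(r) = 1 + 1 = 2)
o(M) = 4*M² (o(M) = (2*M)*(2*M) = 4*M²)
(o(9) + 28832)*(10854 + h(26)) = (4*9² + 28832)*(10854 + 2) = (4*81 + 28832)*10856 = (324 + 28832)*10856 = 29156*10856 = 316517536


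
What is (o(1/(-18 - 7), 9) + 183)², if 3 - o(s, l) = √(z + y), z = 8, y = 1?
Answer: 33489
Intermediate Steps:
o(s, l) = 0 (o(s, l) = 3 - √(8 + 1) = 3 - √9 = 3 - 1*3 = 3 - 3 = 0)
(o(1/(-18 - 7), 9) + 183)² = (0 + 183)² = 183² = 33489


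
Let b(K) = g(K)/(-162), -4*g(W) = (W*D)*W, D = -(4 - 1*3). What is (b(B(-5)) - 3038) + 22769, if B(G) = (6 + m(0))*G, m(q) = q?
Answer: 355133/18 ≈ 19730.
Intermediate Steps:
D = -1 (D = -(4 - 3) = -1*1 = -1)
B(G) = 6*G (B(G) = (6 + 0)*G = 6*G)
g(W) = W²/4 (g(W) = -W*(-1)*W/4 = -(-W)*W/4 = -(-1)*W²/4 = W²/4)
b(K) = -K²/648 (b(K) = (K²/4)/(-162) = (K²/4)*(-1/162) = -K²/648)
(b(B(-5)) - 3038) + 22769 = (-(6*(-5))²/648 - 3038) + 22769 = (-1/648*(-30)² - 3038) + 22769 = (-1/648*900 - 3038) + 22769 = (-25/18 - 3038) + 22769 = -54709/18 + 22769 = 355133/18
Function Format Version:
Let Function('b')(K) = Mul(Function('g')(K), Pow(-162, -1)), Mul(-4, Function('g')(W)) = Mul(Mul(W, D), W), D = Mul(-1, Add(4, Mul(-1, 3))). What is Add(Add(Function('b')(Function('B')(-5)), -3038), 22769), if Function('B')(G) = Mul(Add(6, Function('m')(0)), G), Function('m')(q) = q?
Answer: Rational(355133, 18) ≈ 19730.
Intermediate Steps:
D = -1 (D = Mul(-1, Add(4, -3)) = Mul(-1, 1) = -1)
Function('B')(G) = Mul(6, G) (Function('B')(G) = Mul(Add(6, 0), G) = Mul(6, G))
Function('g')(W) = Mul(Rational(1, 4), Pow(W, 2)) (Function('g')(W) = Mul(Rational(-1, 4), Mul(Mul(W, -1), W)) = Mul(Rational(-1, 4), Mul(Mul(-1, W), W)) = Mul(Rational(-1, 4), Mul(-1, Pow(W, 2))) = Mul(Rational(1, 4), Pow(W, 2)))
Function('b')(K) = Mul(Rational(-1, 648), Pow(K, 2)) (Function('b')(K) = Mul(Mul(Rational(1, 4), Pow(K, 2)), Pow(-162, -1)) = Mul(Mul(Rational(1, 4), Pow(K, 2)), Rational(-1, 162)) = Mul(Rational(-1, 648), Pow(K, 2)))
Add(Add(Function('b')(Function('B')(-5)), -3038), 22769) = Add(Add(Mul(Rational(-1, 648), Pow(Mul(6, -5), 2)), -3038), 22769) = Add(Add(Mul(Rational(-1, 648), Pow(-30, 2)), -3038), 22769) = Add(Add(Mul(Rational(-1, 648), 900), -3038), 22769) = Add(Add(Rational(-25, 18), -3038), 22769) = Add(Rational(-54709, 18), 22769) = Rational(355133, 18)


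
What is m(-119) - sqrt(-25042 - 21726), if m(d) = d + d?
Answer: -238 - 4*I*sqrt(2923) ≈ -238.0 - 216.26*I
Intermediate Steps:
m(d) = 2*d
m(-119) - sqrt(-25042 - 21726) = 2*(-119) - sqrt(-25042 - 21726) = -238 - sqrt(-46768) = -238 - 4*I*sqrt(2923)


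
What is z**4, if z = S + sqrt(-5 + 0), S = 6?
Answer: (6 + I*sqrt(5))**4 ≈ 241.0 + 1663.6*I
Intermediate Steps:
z = 6 + I*sqrt(5) (z = 6 + sqrt(-5 + 0) = 6 + sqrt(-5) = 6 + I*sqrt(5) ≈ 6.0 + 2.2361*I)
z**4 = (6 + I*sqrt(5))**4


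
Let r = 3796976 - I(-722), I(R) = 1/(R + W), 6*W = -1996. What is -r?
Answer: -12013632067/3164 ≈ -3.7970e+6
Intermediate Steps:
W = -998/3 (W = (⅙)*(-1996) = -998/3 ≈ -332.67)
I(R) = 1/(-998/3 + R) (I(R) = 1/(R - 998/3) = 1/(-998/3 + R))
r = 12013632067/3164 (r = 3796976 - 3/(-998 + 3*(-722)) = 3796976 - 3/(-998 - 2166) = 3796976 - 3/(-3164) = 3796976 - 3*(-1)/3164 = 3796976 - 1*(-3/3164) = 3796976 + 3/3164 = 12013632067/3164 ≈ 3.7970e+6)
-r = -1*12013632067/3164 = -12013632067/3164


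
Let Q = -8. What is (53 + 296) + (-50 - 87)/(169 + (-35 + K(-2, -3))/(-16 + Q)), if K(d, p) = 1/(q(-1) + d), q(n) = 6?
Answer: 5697535/16363 ≈ 348.20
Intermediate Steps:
K(d, p) = 1/(6 + d)
(53 + 296) + (-50 - 87)/(169 + (-35 + K(-2, -3))/(-16 + Q)) = (53 + 296) + (-50 - 87)/(169 + (-35 + 1/(6 - 2))/(-16 - 8)) = 349 - 137/(169 + (-35 + 1/4)/(-24)) = 349 - 137/(169 + (-35 + ¼)*(-1/24)) = 349 - 137/(169 - 139/4*(-1/24)) = 349 - 137/(169 + 139/96) = 349 - 137/16363/96 = 349 - 137*96/16363 = 349 - 13152/16363 = 5697535/16363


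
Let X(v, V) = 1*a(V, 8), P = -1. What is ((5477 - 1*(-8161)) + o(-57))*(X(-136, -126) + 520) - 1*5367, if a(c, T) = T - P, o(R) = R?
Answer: 7178982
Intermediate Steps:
a(c, T) = 1 + T (a(c, T) = T - 1*(-1) = T + 1 = 1 + T)
X(v, V) = 9 (X(v, V) = 1*(1 + 8) = 1*9 = 9)
((5477 - 1*(-8161)) + o(-57))*(X(-136, -126) + 520) - 1*5367 = ((5477 - 1*(-8161)) - 57)*(9 + 520) - 1*5367 = ((5477 + 8161) - 57)*529 - 5367 = (13638 - 57)*529 - 5367 = 13581*529 - 5367 = 7184349 - 5367 = 7178982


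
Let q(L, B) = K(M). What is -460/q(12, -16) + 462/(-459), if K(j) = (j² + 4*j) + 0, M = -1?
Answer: 23306/153 ≈ 152.33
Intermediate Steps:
K(j) = j² + 4*j
q(L, B) = -3 (q(L, B) = -(4 - 1) = -1*3 = -3)
-460/q(12, -16) + 462/(-459) = -460/(-3) + 462/(-459) = -460*(-⅓) + 462*(-1/459) = 460/3 - 154/153 = 23306/153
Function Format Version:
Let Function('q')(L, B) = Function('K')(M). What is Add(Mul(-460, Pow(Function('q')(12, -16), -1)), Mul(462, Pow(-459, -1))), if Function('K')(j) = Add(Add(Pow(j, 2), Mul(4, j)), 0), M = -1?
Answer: Rational(23306, 153) ≈ 152.33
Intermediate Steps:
Function('K')(j) = Add(Pow(j, 2), Mul(4, j))
Function('q')(L, B) = -3 (Function('q')(L, B) = Mul(-1, Add(4, -1)) = Mul(-1, 3) = -3)
Add(Mul(-460, Pow(Function('q')(12, -16), -1)), Mul(462, Pow(-459, -1))) = Add(Mul(-460, Pow(-3, -1)), Mul(462, Pow(-459, -1))) = Add(Mul(-460, Rational(-1, 3)), Mul(462, Rational(-1, 459))) = Add(Rational(460, 3), Rational(-154, 153)) = Rational(23306, 153)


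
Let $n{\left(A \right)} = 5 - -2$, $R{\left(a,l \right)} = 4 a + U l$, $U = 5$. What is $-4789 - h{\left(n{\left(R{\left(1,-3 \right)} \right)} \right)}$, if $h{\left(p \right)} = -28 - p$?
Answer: $-4754$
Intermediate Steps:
$R{\left(a,l \right)} = 4 a + 5 l$
$n{\left(A \right)} = 7$ ($n{\left(A \right)} = 5 + 2 = 7$)
$-4789 - h{\left(n{\left(R{\left(1,-3 \right)} \right)} \right)} = -4789 - \left(-28 - 7\right) = -4789 - -35 = -4789 + 35 = -4754$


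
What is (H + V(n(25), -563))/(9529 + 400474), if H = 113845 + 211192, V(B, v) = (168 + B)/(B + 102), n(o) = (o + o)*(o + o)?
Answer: 422874471/533413903 ≈ 0.79277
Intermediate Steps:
n(o) = 4*o**2 (n(o) = (2*o)*(2*o) = 4*o**2)
V(B, v) = (168 + B)/(102 + B)
H = 325037
(H + V(n(25), -563))/(9529 + 400474) = (325037 + (168 + 4*25**2)/(102 + 4*25**2))/(9529 + 400474) = (325037 + (168 + 4*625)/(102 + 4*625))/410003 = (325037 + (168 + 2500)/(102 + 2500))*(1/410003) = (325037 + 2668/2602)*(1/410003) = (325037 + (1/2602)*2668)*(1/410003) = (325037 + 1334/1301)*(1/410003) = (422874471/1301)*(1/410003) = 422874471/533413903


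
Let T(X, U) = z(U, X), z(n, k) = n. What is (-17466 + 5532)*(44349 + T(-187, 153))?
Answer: -531086868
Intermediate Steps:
T(X, U) = U
(-17466 + 5532)*(44349 + T(-187, 153)) = (-17466 + 5532)*(44349 + 153) = -11934*44502 = -531086868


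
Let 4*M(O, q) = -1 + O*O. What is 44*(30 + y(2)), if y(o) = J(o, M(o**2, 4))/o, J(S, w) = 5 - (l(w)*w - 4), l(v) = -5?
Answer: 3861/2 ≈ 1930.5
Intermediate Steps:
M(O, q) = -1/4 + O**2/4 (M(O, q) = (-1 + O*O)/4 = (-1 + O**2)/4 = -1/4 + O**2/4)
J(S, w) = 9 + 5*w (J(S, w) = 5 - (-5*w - 4) = 5 - (-4 - 5*w) = 5 + (4 + 5*w) = 9 + 5*w)
y(o) = (31/4 + 5*o**4/4)/o (y(o) = (9 + 5*(-1/4 + (o**2)**2/4))/o = (9 + 5*(-1/4 + o**4/4))/o = (9 + (-5/4 + 5*o**4/4))/o = (31/4 + 5*o**4/4)/o)
44*(30 + y(2)) = 44*(30 + (1/4)*(31 + 5*2**4)/2) = 44*(30 + (1/4)*(1/2)*(31 + 5*16)) = 44*(30 + (1/4)*(1/2)*(31 + 80)) = 44*(30 + (1/4)*(1/2)*111) = 44*(30 + 111/8) = 44*(351/8) = 3861/2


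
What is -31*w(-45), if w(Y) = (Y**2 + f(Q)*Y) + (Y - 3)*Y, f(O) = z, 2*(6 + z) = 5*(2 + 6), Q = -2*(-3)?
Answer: -110205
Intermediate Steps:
Q = 6
z = 14 (z = -6 + (5*(2 + 6))/2 = -6 + (5*8)/2 = -6 + (1/2)*40 = -6 + 20 = 14)
f(O) = 14
w(Y) = Y**2 + 14*Y + Y*(-3 + Y) (w(Y) = (Y**2 + 14*Y) + (Y - 3)*Y = (Y**2 + 14*Y) + (-3 + Y)*Y = (Y**2 + 14*Y) + Y*(-3 + Y) = Y**2 + 14*Y + Y*(-3 + Y))
-31*w(-45) = -(-1395)*(11 + 2*(-45)) = -(-1395)*(11 - 90) = -(-1395)*(-79) = -31*3555 = -110205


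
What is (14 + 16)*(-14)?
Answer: -420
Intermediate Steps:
(14 + 16)*(-14) = 30*(-14) = -420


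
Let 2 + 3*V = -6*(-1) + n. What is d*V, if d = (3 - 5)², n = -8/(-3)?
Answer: 80/9 ≈ 8.8889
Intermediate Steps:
n = 8/3 (n = -8*(-⅓) = 8/3 ≈ 2.6667)
d = 4 (d = (-2)² = 4)
V = 20/9 (V = -⅔ + (-6*(-1) + 8/3)/3 = -⅔ + (6 + 8/3)/3 = -⅔ + (⅓)*(26/3) = -⅔ + 26/9 = 20/9 ≈ 2.2222)
d*V = 4*(20/9) = 80/9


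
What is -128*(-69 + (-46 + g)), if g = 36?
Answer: 10112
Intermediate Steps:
-128*(-69 + (-46 + g)) = -128*(-69 + (-46 + 36)) = -128*(-69 - 10) = -128*(-79) = 10112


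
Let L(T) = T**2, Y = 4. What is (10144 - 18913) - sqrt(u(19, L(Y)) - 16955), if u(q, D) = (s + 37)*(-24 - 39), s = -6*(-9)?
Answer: -8769 - 4*I*sqrt(1418) ≈ -8769.0 - 150.63*I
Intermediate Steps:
s = 54
u(q, D) = -5733 (u(q, D) = (54 + 37)*(-24 - 39) = 91*(-63) = -5733)
(10144 - 18913) - sqrt(u(19, L(Y)) - 16955) = (10144 - 18913) - sqrt(-5733 - 16955) = -8769 - sqrt(-22688) = -8769 - 4*I*sqrt(1418)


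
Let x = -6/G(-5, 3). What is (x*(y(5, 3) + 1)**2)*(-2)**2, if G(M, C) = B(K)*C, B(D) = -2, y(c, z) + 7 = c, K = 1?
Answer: 4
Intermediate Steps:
y(c, z) = -7 + c
G(M, C) = -2*C
x = 1 (x = -6/((-2*3)) = -6/(-6) = -6*(-1/6) = 1)
(x*(y(5, 3) + 1)**2)*(-2)**2 = (1*((-7 + 5) + 1)**2)*(-2)**2 = (1*(-2 + 1)**2)*4 = (1*(-1)**2)*4 = (1*1)*4 = 1*4 = 4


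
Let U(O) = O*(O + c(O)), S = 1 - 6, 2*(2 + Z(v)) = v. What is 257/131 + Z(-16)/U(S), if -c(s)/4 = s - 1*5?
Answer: 9257/4585 ≈ 2.0190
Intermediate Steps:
Z(v) = -2 + v/2
c(s) = 20 - 4*s (c(s) = -4*(s - 1*5) = -4*(s - 5) = -4*(-5 + s) = 20 - 4*s)
S = -5
U(O) = O*(20 - 3*O) (U(O) = O*(O + (20 - 4*O)) = O*(20 - 3*O))
257/131 + Z(-16)/U(S) = 257/131 + (-2 + (½)*(-16))/((-5*(20 - 3*(-5)))) = 257*(1/131) + (-2 - 8)/((-5*(20 + 15))) = 257/131 - 10/((-5*35)) = 257/131 - 10/(-175) = 257/131 - 10*(-1/175) = 257/131 + 2/35 = 9257/4585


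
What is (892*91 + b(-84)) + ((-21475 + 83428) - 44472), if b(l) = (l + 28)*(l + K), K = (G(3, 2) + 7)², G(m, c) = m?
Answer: 97757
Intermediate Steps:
K = 100 (K = (3 + 7)² = 10² = 100)
b(l) = (28 + l)*(100 + l) (b(l) = (l + 28)*(l + 100) = (28 + l)*(100 + l))
(892*91 + b(-84)) + ((-21475 + 83428) - 44472) = (892*91 + (2800 + (-84)² + 128*(-84))) + ((-21475 + 83428) - 44472) = (81172 + (2800 + 7056 - 10752)) + (61953 - 44472) = (81172 - 896) + 17481 = 80276 + 17481 = 97757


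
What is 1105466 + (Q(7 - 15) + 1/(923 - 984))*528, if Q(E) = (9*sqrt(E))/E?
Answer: 67432898/61 - 1188*I*sqrt(2) ≈ 1.1055e+6 - 1680.1*I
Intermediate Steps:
Q(E) = 9/sqrt(E)
1105466 + (Q(7 - 15) + 1/(923 - 984))*528 = 1105466 + (9/sqrt(7 - 15) + 1/(923 - 984))*528 = 1105466 + (9/sqrt(-8) + 1/(-61))*528 = 1105466 + (9*(-I*sqrt(2)/4) - 1/61)*528 = 1105466 + (-9*I*sqrt(2)/4 - 1/61)*528 = 1105466 + (-1/61 - 9*I*sqrt(2)/4)*528 = 1105466 + (-528/61 - 1188*I*sqrt(2)) = 67432898/61 - 1188*I*sqrt(2)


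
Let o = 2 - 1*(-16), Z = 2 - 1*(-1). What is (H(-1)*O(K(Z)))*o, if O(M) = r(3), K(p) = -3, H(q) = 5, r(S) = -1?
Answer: -90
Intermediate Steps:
Z = 3 (Z = 2 + 1 = 3)
o = 18 (o = 2 + 16 = 18)
O(M) = -1
(H(-1)*O(K(Z)))*o = (5*(-1))*18 = -5*18 = -90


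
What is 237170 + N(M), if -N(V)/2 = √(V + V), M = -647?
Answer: 237170 - 2*I*√1294 ≈ 2.3717e+5 - 71.944*I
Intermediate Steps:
N(V) = -2*√2*√V (N(V) = -2*√(V + V) = -2*√2*√V)
237170 + N(M) = 237170 - 2*√2*√(-647) = 237170 - 2*√2*I*√647 = 237170 - 2*I*√1294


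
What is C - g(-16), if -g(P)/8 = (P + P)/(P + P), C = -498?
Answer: -490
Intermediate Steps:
g(P) = -8 (g(P) = -8*(P + P)/(P + P) = -8*2*P/(2*P) = -8*2*P*1/(2*P) = -8*1 = -8)
C - g(-16) = -498 - 1*(-8) = -498 + 8 = -490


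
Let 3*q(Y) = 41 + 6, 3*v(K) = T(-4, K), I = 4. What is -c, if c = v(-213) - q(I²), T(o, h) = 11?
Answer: 12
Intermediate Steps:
v(K) = 11/3 (v(K) = (⅓)*11 = 11/3)
q(Y) = 47/3 (q(Y) = (41 + 6)/3 = (⅓)*47 = 47/3)
c = -12 (c = 11/3 - 1*47/3 = 11/3 - 47/3 = -12)
-c = -1*(-12) = 12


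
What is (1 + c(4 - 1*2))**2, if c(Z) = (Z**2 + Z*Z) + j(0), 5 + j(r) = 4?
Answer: 64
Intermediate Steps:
j(r) = -1 (j(r) = -5 + 4 = -1)
c(Z) = -1 + 2*Z**2 (c(Z) = (Z**2 + Z*Z) - 1 = (Z**2 + Z**2) - 1 = 2*Z**2 - 1 = -1 + 2*Z**2)
(1 + c(4 - 1*2))**2 = (1 + (-1 + 2*(4 - 1*2)**2))**2 = (1 + (-1 + 2*(4 - 2)**2))**2 = (1 + (-1 + 2*2**2))**2 = (1 + (-1 + 2*4))**2 = (1 + (-1 + 8))**2 = (1 + 7)**2 = 8**2 = 64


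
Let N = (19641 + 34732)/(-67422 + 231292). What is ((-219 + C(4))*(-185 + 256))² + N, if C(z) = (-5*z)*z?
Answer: 73851365221043/163870 ≈ 4.5067e+8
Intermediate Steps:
N = 54373/163870 ≈ 0.33181
C(z) = -5*z²
((-219 + C(4))*(-185 + 256))² + N = ((-219 - 5*4²)*(-185 + 256))² + 54373/163870 = ((-219 - 5*16)*71)² + 54373/163870 = ((-219 - 80)*71)² + 54373/163870 = (-299*71)² + 54373/163870 = (-21229)² + 54373/163870 = 450670441 + 54373/163870 = 73851365221043/163870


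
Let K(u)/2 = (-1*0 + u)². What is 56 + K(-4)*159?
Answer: 5144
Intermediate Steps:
K(u) = 2*u² (K(u) = 2*(-1*0 + u)² = 2*(0 + u)² = 2*u²)
56 + K(-4)*159 = 56 + (2*(-4)²)*159 = 56 + (2*16)*159 = 56 + 32*159 = 56 + 5088 = 5144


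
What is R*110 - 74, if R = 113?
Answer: 12356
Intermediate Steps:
R*110 - 74 = 113*110 - 74 = 12430 - 74 = 12356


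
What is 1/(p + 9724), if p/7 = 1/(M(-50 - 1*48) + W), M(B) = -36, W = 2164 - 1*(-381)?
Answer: 2509/24397523 ≈ 0.00010284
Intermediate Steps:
W = 2545 (W = 2164 + 381 = 2545)
p = 7/2509 (p = 7/(-36 + 2545) = 7/2509 ≈ 0.0027900)
1/(p + 9724) = 1/(7/2509 + 9724) = 1/(24397523/2509) = 2509/24397523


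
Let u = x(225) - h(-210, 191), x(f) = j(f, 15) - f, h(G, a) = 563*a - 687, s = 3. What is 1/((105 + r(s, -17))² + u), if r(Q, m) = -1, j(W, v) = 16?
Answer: -1/96239 ≈ -1.0391e-5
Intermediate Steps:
h(G, a) = -687 + 563*a
x(f) = 16 - f
u = -107055 (u = (16 - 1*225) - (-687 + 563*191) = (16 - 225) - (-687 + 107533) = -209 - 1*106846 = -209 - 106846 = -107055)
1/((105 + r(s, -17))² + u) = 1/((105 - 1)² - 107055) = 1/(104² - 107055) = 1/(10816 - 107055) = 1/(-96239) = -1/96239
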